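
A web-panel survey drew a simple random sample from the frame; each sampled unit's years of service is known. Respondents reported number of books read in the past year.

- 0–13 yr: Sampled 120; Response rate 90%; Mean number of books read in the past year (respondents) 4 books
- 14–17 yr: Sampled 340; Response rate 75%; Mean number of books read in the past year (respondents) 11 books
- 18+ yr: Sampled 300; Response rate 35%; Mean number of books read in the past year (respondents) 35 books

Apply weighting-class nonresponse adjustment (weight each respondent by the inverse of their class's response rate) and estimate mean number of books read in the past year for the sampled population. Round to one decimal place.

19.4

Inverse-response-rate weighting restores each class to its sampled count, so class totals weight by n_sampled:
  0–13 yr: 120 × 4 = 480
  14–17 yr: 340 × 11 = 3740
  18+ yr: 300 × 35 = 10,500
Adjusted estimate = 14,720 / 760 = 19.3684 → 19.4.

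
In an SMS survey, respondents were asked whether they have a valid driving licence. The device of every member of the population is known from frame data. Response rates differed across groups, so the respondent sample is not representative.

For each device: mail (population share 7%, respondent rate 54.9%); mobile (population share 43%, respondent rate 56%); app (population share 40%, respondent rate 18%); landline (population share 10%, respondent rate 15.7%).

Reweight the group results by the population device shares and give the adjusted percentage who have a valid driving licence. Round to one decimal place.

Weight each group's respondent value by its population share:
  mail: 0.07 × 54.9 = 3.843
  mobile: 0.43 × 56 = 24.08
  app: 0.4 × 18 = 7.2
  landline: 0.1 × 15.7 = 1.57
Post-stratified estimate = 36.693 → 36.7%.

36.7%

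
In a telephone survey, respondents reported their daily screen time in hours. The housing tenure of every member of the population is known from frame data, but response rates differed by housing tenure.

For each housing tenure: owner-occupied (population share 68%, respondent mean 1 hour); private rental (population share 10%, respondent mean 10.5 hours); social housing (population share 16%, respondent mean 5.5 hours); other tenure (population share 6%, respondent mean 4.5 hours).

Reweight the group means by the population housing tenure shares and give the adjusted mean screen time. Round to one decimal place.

2.9

Each cell contributes population-share × respondent value:
  owner-occupied: 0.68 × 1 = 0.68
  private rental: 0.1 × 10.5 = 1.05
  social housing: 0.16 × 5.5 = 0.88
  other tenure: 0.06 × 4.5 = 0.27
Post-stratified estimate = 2.88 → 2.9.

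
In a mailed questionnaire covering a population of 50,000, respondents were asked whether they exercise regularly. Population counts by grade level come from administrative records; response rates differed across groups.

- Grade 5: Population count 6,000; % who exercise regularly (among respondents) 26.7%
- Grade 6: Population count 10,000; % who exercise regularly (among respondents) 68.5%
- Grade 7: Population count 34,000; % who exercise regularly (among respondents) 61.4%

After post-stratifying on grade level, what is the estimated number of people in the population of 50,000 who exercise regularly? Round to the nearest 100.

29,300

Estimated count per cell = population count × respondent percentage:
  Grade 5: 6,000 × 26.7% = 1602
  Grade 6: 10,000 × 68.5% = 6850
  Grade 7: 34,000 × 61.4% = 20,876
Estimated total = 29,328 → 29,300.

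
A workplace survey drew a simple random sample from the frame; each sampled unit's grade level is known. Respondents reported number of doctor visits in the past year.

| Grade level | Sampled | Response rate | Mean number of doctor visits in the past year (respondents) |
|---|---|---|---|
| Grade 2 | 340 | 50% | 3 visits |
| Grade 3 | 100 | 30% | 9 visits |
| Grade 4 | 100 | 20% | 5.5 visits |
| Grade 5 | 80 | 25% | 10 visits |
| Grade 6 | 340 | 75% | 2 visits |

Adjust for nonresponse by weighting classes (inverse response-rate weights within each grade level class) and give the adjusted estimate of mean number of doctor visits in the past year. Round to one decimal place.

Inverse-response-rate weighting restores each class to its sampled count, so class totals weight by n_sampled:
  Grade 2: 340 × 3 = 1020
  Grade 3: 100 × 9 = 900
  Grade 4: 100 × 5.5 = 550
  Grade 5: 80 × 10 = 800
  Grade 6: 340 × 2 = 680
Adjusted estimate = 3950 / 960 = 4.11458 → 4.1.

4.1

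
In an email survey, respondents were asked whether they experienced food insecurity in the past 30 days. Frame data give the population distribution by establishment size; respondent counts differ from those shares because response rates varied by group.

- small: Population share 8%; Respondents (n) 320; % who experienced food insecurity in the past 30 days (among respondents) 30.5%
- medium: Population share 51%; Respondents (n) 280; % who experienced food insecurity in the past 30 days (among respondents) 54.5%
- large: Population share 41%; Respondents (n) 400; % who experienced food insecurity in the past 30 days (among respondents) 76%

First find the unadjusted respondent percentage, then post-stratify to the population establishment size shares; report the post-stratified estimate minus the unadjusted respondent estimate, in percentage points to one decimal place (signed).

+6.0 percentage points

Unadjusted (pooled respondent) estimate weights by respondent counts:
  (320/1000)×30.5 + (280/1000)×54.5 + (400/1000)×76 = 55.42%
Post-stratified estimate weights by population shares:
  0.08×30.5 + 0.51×54.5 + 0.41×76 = 61.395%
Difference = 61.395 − 55.42 = 5.975 pp.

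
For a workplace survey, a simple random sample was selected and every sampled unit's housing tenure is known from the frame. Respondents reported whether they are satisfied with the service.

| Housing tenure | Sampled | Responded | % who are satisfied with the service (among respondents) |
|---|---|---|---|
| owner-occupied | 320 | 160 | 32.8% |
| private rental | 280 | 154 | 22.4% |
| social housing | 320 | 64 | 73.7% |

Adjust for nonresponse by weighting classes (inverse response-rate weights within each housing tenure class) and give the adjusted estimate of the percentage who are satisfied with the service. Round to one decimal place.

43.9%

Response rates by class: owner-occupied 160/320 = 50%, private rental 154/280 = 55%, social housing 64/320 = 20%.
Each respondent's weight = sampled/responded in their class; summing within a class gives n_sampled, so:
  owner-occupied: 320 × 32.8 = 10,496
  private rental: 280 × 22.4 = 6272
  social housing: 320 × 73.7 = 23,584
Adjusted estimate = 40,352 / 920 = 43.8609 → 43.9%.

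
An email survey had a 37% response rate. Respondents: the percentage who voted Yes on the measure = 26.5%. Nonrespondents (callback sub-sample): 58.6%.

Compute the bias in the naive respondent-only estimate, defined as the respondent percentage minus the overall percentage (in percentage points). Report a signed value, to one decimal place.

-20.2 percentage points

Nonresponse fraction = 1 − 0.37 = 0.63.
Bias = (nonresponse fraction) × (respondent percentage − nonrespondent percentage)
     = 0.63 × (26.5 − 58.6) = 0.63 × -32.1 = -20.223.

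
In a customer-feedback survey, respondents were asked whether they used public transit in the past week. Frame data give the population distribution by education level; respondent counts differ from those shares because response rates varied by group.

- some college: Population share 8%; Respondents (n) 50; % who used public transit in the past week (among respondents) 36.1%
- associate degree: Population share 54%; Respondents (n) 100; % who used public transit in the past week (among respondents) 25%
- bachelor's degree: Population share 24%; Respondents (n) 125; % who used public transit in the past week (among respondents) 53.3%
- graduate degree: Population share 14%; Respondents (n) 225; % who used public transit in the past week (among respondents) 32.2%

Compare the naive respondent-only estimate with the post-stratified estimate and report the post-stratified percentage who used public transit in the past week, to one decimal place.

Naive respondent-only estimate (weights = respondent counts):
  (50/500)×36.1 + (100/500)×25 + (125/500)×53.3 + (225/500)×32.2 = 36.425%
Reweighting by population education level shares:
  0.08×36.1 + 0.54×25 + 0.24×53.3 + 0.14×32.2 = 33.688%

33.7%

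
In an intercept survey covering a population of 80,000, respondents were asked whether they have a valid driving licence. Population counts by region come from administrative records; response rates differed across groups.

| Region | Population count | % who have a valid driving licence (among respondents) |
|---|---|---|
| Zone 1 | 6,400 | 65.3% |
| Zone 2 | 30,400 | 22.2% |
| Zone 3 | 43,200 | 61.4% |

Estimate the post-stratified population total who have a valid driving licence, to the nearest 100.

Estimated count per cell = population count × respondent percentage:
  Zone 1: 6,400 × 65.3% = 4179.2
  Zone 2: 30,400 × 22.2% = 6748.8
  Zone 3: 43,200 × 61.4% = 26524.8
Estimated total = 37452.8 → 37,500.

37,500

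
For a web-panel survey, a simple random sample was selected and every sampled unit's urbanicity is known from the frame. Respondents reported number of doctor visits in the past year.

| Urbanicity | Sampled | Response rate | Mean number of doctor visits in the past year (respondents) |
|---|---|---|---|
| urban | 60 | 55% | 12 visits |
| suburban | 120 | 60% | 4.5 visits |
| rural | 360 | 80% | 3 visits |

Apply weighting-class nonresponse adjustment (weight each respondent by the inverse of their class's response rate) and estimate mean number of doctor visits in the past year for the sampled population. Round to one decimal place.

4.3

Each respondent's weight = sampled/responded in their class; summing within a class gives n_sampled, so:
  urban: 60 × 12 = 720
  suburban: 120 × 4.5 = 540
  rural: 360 × 3 = 1080
Adjusted estimate = 2340 / 540 = 4.33333 → 4.3.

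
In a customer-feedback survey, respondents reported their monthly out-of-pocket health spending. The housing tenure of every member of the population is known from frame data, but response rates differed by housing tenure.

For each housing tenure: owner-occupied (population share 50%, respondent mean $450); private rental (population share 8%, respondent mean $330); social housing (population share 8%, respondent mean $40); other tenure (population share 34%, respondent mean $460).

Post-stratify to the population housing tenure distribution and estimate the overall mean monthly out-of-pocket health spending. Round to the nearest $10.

Reweight to the known housing tenure distribution:
  owner-occupied: 0.5 × 450 = 225
  private rental: 0.08 × 330 = 26.4
  social housing: 0.08 × 40 = 3.2
  other tenure: 0.34 × 460 = 156.4
Post-stratified estimate = 411 → $410.

$410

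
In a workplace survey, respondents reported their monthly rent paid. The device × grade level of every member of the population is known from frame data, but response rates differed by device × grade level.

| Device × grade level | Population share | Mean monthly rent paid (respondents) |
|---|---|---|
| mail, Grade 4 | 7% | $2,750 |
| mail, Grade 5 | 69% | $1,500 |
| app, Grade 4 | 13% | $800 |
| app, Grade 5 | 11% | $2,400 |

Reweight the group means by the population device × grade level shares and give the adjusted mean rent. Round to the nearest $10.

$1,600

Post-stratification weights by population share, not respondent share:
  mail, Grade 4: 0.07 × 2750 = 192.5
  mail, Grade 5: 0.69 × 1500 = 1035
  app, Grade 4: 0.13 × 800 = 104
  app, Grade 5: 0.11 × 2400 = 264
Post-stratified estimate = 1595.5 → $1,600.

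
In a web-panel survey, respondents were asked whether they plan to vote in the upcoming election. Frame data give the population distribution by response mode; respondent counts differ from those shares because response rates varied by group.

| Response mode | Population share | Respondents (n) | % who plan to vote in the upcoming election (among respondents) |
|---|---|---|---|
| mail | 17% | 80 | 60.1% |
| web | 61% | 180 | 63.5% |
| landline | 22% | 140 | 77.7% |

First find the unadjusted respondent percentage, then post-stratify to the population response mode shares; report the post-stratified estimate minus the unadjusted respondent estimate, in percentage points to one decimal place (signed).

-1.7 percentage points

Naive respondent-only estimate (weights = respondent counts):
  (80/400)×60.1 + (180/400)×63.5 + (140/400)×77.7 = 67.79%
Post-stratified estimate weights by population shares:
  0.17×60.1 + 0.61×63.5 + 0.22×77.7 = 66.046%
Difference = 66.046 − 67.79 = -1.744 pp.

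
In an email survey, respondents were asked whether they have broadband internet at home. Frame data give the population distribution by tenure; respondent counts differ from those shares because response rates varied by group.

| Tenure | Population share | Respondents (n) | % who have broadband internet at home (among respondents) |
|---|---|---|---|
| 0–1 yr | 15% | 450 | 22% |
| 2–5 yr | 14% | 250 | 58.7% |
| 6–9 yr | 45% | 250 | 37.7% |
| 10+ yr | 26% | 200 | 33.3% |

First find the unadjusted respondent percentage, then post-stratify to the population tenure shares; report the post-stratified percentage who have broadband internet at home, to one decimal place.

37.1%

Without adjustment, the pooled respondent share is:
  (450/1150)×22 + (250/1150)×58.7 + (250/1150)×37.7 + (200/1150)×33.3 = 35.3565%
Post-stratifying to population shares instead:
  0.15×22 + 0.14×58.7 + 0.45×37.7 + 0.26×33.3 = 37.141%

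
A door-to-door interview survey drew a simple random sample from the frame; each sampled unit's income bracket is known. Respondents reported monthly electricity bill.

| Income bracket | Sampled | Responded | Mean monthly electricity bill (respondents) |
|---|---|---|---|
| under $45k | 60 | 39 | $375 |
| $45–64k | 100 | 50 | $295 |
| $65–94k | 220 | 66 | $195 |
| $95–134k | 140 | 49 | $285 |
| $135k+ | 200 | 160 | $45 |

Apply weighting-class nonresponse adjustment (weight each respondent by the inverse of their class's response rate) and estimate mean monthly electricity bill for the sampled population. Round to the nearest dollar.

$200

Response rates by class: under $45k 39/60 = 65%, $45–64k 50/100 = 50%, $65–94k 66/220 = 30%, $95–134k 49/140 = 35%, $135k+ 160/200 = 80%.
Inverse-response-rate weighting restores each class to its sampled count, so class totals weight by n_sampled:
  under $45k: 60 × 375 = 22,500
  $45–64k: 100 × 295 = 29,500
  $65–94k: 220 × 195 = 42,900
  $95–134k: 140 × 285 = 39,900
  $135k+: 200 × 45 = 9000
Adjusted estimate = 143,800 / 720 = 199.722 → $200.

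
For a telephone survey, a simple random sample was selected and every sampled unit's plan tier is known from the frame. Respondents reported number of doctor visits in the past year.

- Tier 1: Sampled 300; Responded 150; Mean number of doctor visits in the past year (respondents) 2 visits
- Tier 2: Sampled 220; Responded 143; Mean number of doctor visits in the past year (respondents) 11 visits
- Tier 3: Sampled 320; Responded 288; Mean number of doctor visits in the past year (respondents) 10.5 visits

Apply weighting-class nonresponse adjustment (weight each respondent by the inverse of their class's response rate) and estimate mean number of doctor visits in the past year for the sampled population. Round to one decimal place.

7.6

Class response rates: Tier 1 150/300 = 50%, Tier 2 143/220 = 65%, Tier 3 288/320 = 90%.
With weight = n_sampled/n_responded per class, the weighted class total is n_sampled:
  Tier 1: 300 × 2 = 600
  Tier 2: 220 × 11 = 2420
  Tier 3: 320 × 10.5 = 3360
Adjusted estimate = 6380 / 840 = 7.59524 → 7.6.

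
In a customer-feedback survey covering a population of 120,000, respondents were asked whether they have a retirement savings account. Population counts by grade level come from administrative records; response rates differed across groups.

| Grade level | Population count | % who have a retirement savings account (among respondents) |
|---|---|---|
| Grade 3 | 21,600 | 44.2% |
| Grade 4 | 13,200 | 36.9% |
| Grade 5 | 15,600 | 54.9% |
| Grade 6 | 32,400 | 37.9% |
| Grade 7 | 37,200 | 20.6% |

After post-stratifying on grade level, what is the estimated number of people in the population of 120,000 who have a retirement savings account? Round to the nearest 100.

Each cell contributes its population count × the respondent rate:
  Grade 3: 21,600 × 44.2% = 9547.2
  Grade 4: 13,200 × 36.9% = 4870.8
  Grade 5: 15,600 × 54.9% = 8564.4
  Grade 6: 32,400 × 37.9% = 12279.6
  Grade 7: 37,200 × 20.6% = 7663.2
Estimated total = 42925.2 → 42,900.

42,900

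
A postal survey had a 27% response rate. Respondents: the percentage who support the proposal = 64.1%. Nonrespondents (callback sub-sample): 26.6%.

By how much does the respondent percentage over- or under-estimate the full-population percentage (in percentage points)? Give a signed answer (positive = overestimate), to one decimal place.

Nonresponse fraction = 1 − 0.27 = 0.73.
Bias = (nonresponse fraction) × (respondent percentage − nonrespondent percentage)
     = 0.73 × (64.1 − 26.6) = 0.73 × 37.5 = 27.375.

+27.4 percentage points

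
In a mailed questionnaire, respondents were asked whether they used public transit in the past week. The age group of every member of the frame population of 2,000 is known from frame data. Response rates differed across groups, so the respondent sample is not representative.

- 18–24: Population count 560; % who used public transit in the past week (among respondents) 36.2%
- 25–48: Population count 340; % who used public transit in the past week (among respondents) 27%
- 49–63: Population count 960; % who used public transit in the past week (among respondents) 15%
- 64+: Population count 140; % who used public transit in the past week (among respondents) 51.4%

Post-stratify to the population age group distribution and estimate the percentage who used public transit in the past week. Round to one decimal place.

25.5%

Post-stratification weights by population share, not respondent share:
  18–24: (560/2,000) × 36.2 = 10.136
  25–48: (340/2,000) × 27 = 4.59
  49–63: (960/2,000) × 15 = 7.2
  64+: (140/2,000) × 51.4 = 3.598
Post-stratified estimate = 25.524 → 25.5%.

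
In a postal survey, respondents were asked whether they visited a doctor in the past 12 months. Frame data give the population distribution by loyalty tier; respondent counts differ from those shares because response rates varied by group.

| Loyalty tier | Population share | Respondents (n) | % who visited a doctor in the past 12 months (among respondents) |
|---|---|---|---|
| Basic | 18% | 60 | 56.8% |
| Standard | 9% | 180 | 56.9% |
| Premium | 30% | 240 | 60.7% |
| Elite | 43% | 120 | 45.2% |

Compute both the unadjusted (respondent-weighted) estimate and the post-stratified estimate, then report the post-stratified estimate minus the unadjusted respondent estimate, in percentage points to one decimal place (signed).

-3.1 percentage points

Naive respondent-only estimate (weights = respondent counts):
  (60/600)×56.8 + (180/600)×56.9 + (240/600)×60.7 + (120/600)×45.2 = 56.07%
Post-stratified estimate weights by population shares:
  0.18×56.8 + 0.09×56.9 + 0.3×60.7 + 0.43×45.2 = 52.991%
Difference = 52.991 − 56.07 = -3.079 pp.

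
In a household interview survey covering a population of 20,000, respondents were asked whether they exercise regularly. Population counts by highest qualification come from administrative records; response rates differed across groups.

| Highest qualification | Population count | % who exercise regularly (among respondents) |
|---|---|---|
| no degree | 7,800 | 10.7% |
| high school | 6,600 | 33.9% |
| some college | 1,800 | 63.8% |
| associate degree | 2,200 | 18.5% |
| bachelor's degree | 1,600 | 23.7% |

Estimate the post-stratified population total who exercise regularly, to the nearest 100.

Estimated count per cell = population count × respondent percentage:
  no degree: 7,800 × 10.7% = 834.6
  high school: 6,600 × 33.9% = 2237.4
  some college: 1,800 × 63.8% = 1148.4
  associate degree: 2,200 × 18.5% = 407
  bachelor's degree: 1,600 × 23.7% = 379.2
Estimated total = 5006.6 → 5,000.

5,000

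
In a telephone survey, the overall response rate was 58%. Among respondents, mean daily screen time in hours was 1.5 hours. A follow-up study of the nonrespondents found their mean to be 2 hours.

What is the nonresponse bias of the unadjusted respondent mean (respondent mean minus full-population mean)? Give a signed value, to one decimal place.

Nonresponse fraction = 1 − 0.58 = 0.42.
Bias = (nonresponse fraction) × (respondent mean − nonrespondent mean)
     = 0.42 × (1.5 − 2) = 0.42 × -0.5 = -0.21.

-0.2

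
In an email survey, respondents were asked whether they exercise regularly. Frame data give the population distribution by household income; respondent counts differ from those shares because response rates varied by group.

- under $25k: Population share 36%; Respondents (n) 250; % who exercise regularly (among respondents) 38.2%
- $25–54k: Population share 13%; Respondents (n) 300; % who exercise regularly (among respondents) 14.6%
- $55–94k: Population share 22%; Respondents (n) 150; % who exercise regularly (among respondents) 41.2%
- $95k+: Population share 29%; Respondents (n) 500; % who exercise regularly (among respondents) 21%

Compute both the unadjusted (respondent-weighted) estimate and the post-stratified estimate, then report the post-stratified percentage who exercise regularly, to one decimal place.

30.8%

Naive respondent-only estimate (weights = respondent counts):
  (250/1200)×38.2 + (300/1200)×14.6 + (150/1200)×41.2 + (500/1200)×21 = 25.5083%
Post-stratified estimate weights by population shares:
  0.36×38.2 + 0.13×14.6 + 0.22×41.2 + 0.29×21 = 30.804%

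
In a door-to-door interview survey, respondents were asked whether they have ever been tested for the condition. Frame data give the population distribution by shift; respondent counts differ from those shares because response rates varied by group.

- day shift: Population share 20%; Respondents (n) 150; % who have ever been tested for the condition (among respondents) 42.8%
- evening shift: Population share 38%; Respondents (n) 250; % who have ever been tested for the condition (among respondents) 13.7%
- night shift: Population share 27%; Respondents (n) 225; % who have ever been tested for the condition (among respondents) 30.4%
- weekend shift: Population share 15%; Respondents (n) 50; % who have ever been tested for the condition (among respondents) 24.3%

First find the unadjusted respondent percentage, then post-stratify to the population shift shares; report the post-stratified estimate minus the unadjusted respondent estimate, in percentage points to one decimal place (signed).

-0.9 percentage points

Naive respondent-only estimate (weights = respondent counts):
  (150/675)×42.8 + (250/675)×13.7 + (225/675)×30.4 + (50/675)×24.3 = 26.5185%
Post-stratifying to population shares instead:
  0.2×42.8 + 0.38×13.7 + 0.27×30.4 + 0.15×24.3 = 25.619%
Difference = 25.619 − 26.5185 = -0.8995 pp.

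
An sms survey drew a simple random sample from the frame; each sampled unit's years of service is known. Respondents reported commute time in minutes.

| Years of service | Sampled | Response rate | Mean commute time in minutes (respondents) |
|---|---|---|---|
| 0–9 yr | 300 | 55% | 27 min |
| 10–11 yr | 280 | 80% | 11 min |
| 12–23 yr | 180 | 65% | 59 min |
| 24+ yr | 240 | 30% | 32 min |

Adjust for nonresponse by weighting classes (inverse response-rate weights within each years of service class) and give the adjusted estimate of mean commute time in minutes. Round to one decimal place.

With weight = n_sampled/n_responded per class, the weighted class total is n_sampled:
  0–9 yr: 300 × 27 = 8100
  10–11 yr: 280 × 11 = 3080
  12–23 yr: 180 × 59 = 10,620
  24+ yr: 240 × 32 = 7680
Adjusted estimate = 29,480 / 1,000 = 29.48 → 29.5.

29.5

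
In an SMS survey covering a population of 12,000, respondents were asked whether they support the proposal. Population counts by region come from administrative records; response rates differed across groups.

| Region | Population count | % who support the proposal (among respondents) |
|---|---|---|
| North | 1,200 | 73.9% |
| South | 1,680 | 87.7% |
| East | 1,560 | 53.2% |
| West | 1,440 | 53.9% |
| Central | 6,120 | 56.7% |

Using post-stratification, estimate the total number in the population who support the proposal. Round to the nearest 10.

Apply each group's respondent rate to its population count:
  North: 1,200 × 73.9% = 886.8
  South: 1,680 × 87.7% = 1473.36
  East: 1,560 × 53.2% = 829.92
  West: 1,440 × 53.9% = 776.16
  Central: 6,120 × 56.7% = 3470.04
Estimated total = 7436.28 → 7,440.

7,440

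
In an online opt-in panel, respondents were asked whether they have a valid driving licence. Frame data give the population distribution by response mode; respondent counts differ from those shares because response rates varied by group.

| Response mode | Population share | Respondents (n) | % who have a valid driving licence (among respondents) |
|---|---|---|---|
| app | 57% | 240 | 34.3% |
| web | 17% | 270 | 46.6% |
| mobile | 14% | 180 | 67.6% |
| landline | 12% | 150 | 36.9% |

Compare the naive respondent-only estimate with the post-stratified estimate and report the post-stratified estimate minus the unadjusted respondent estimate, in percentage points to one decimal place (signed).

Without adjustment, the pooled respondent share is:
  (240/840)×34.3 + (270/840)×46.6 + (180/840)×67.6 + (150/840)×36.9 = 45.8536%
Reweighting by population response mode shares:
  0.57×34.3 + 0.17×46.6 + 0.14×67.6 + 0.12×36.9 = 41.365%
Difference = 41.365 − 45.8536 = -4.4886 pp.

-4.5 percentage points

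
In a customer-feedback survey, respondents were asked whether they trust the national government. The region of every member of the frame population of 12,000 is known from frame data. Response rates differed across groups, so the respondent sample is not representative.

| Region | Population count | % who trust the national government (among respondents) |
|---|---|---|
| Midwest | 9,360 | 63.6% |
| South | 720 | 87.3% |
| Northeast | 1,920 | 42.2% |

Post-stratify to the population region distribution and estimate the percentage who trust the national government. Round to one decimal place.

Post-stratification weights by population share, not respondent share:
  Midwest: (9,360/12,000) × 63.6 = 49.608
  South: (720/12,000) × 87.3 = 5.238
  Northeast: (1,920/12,000) × 42.2 = 6.752
Post-stratified estimate = 61.598 → 61.6%.

61.6%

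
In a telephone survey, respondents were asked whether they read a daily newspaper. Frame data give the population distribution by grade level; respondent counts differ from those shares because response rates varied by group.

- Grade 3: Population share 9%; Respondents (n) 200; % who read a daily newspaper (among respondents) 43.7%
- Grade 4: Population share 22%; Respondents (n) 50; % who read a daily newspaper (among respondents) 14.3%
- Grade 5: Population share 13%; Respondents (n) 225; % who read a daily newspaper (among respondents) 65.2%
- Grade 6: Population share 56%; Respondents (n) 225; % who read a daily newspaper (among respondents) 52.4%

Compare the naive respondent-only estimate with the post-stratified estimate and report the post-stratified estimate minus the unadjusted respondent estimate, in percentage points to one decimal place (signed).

Unadjusted (pooled respondent) estimate weights by respondent counts:
  (200/700)×43.7 + (50/700)×14.3 + (225/700)×65.2 + (225/700)×52.4 = 51.3071%
Post-stratified estimate weights by population shares:
  0.09×43.7 + 0.22×14.3 + 0.13×65.2 + 0.56×52.4 = 44.899%
Difference = 44.899 − 51.3071 = -6.4081 pp.

-6.4 percentage points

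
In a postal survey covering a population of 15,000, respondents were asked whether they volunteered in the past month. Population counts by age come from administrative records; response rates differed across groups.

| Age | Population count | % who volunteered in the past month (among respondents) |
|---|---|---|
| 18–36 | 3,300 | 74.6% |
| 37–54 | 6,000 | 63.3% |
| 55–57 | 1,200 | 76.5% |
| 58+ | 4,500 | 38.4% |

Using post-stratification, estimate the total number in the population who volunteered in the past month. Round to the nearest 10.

8,910

Apply each group's respondent rate to its population count:
  18–36: 3,300 × 74.6% = 2461.8
  37–54: 6,000 × 63.3% = 3798
  55–57: 1,200 × 76.5% = 918
  58+: 4,500 × 38.4% = 1728
Estimated total = 8905.8 → 8,910.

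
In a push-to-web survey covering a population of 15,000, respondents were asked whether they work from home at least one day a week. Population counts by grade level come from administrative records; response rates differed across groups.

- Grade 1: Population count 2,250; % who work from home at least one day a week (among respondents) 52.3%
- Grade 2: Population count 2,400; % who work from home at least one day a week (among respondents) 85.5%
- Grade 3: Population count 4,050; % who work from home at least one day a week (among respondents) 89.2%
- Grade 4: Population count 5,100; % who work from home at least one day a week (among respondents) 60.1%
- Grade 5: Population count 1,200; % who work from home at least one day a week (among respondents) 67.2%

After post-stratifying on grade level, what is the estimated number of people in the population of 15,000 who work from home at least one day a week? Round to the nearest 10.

Each cell contributes its population count × the respondent rate:
  Grade 1: 2,250 × 52.3% = 1176.75
  Grade 2: 2,400 × 85.5% = 2052
  Grade 3: 4,050 × 89.2% = 3612.6
  Grade 4: 5,100 × 60.1% = 3065.1
  Grade 5: 1,200 × 67.2% = 806.4
Estimated total = 10712.9 → 10,710.

10,710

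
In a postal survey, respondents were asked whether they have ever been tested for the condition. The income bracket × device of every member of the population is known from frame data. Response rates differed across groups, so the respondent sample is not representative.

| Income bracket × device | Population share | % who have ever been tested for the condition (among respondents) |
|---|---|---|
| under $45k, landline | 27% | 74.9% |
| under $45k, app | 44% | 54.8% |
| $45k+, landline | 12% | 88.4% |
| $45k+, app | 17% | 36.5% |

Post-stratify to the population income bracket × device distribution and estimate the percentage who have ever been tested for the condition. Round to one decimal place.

61.1%

Weight each group's respondent value by its population share:
  under $45k, landline: 0.27 × 74.9 = 20.223
  under $45k, app: 0.44 × 54.8 = 24.112
  $45k+, landline: 0.12 × 88.4 = 10.608
  $45k+, app: 0.17 × 36.5 = 6.205
Post-stratified estimate = 61.148 → 61.1%.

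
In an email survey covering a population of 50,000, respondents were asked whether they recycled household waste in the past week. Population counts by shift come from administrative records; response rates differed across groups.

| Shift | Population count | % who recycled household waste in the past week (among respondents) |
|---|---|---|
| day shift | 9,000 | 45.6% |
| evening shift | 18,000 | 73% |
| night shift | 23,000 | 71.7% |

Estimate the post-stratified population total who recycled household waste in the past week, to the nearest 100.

33,700

Estimated count per cell = population count × respondent percentage:
  day shift: 9,000 × 45.6% = 4104
  evening shift: 18,000 × 73% = 13,140
  night shift: 23,000 × 71.7% = 16,491
Estimated total = 33,735 → 33,700.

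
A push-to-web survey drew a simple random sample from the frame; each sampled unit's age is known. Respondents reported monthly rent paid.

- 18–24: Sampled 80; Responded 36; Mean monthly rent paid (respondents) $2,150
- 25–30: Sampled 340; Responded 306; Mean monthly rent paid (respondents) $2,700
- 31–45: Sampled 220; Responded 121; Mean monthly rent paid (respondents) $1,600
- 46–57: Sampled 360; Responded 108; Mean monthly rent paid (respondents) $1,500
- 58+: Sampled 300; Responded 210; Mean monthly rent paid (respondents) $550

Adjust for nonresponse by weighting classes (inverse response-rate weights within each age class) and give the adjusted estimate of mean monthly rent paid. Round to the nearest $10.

$1,650

Class response rates: 18–24 36/80 = 45%, 25–30 306/340 = 90%, 31–45 121/220 = 55%, 46–57 108/360 = 30%, 58+ 210/300 = 70%.
With weight = n_sampled/n_responded per class, the weighted class total is n_sampled:
  18–24: 80 × 2150 = 172,000
  25–30: 340 × 2700 = 918,000
  31–45: 220 × 1600 = 352,000
  46–57: 360 × 1500 = 540,000
  58+: 300 × 550 = 165,000
Adjusted estimate = 2,147,000 / 1,300 = 1651.54 → $1,650.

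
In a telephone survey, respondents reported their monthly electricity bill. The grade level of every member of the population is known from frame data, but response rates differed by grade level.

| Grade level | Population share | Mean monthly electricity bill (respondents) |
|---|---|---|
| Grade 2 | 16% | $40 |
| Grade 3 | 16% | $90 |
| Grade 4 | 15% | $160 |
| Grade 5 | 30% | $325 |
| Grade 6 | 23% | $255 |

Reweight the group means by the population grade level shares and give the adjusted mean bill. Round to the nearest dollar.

$201

Reweight to the known grade level distribution:
  Grade 2: 0.16 × 40 = 6.4
  Grade 3: 0.16 × 90 = 14.4
  Grade 4: 0.15 × 160 = 24
  Grade 5: 0.3 × 325 = 97.5
  Grade 6: 0.23 × 255 = 58.65
Post-stratified estimate = 200.95 → $201.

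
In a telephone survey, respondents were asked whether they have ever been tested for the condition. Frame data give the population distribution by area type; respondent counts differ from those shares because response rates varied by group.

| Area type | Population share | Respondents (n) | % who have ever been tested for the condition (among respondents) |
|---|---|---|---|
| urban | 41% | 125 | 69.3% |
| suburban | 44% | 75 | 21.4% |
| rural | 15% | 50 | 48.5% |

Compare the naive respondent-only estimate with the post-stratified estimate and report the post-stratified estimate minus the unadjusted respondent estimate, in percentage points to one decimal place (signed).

Without adjustment, the pooled respondent share is:
  (125/250)×69.3 + (75/250)×21.4 + (50/250)×48.5 = 50.77%
Reweighting by population area type shares:
  0.41×69.3 + 0.44×21.4 + 0.15×48.5 = 45.104%
Difference = 45.104 − 50.77 = -5.666 pp.

-5.7 percentage points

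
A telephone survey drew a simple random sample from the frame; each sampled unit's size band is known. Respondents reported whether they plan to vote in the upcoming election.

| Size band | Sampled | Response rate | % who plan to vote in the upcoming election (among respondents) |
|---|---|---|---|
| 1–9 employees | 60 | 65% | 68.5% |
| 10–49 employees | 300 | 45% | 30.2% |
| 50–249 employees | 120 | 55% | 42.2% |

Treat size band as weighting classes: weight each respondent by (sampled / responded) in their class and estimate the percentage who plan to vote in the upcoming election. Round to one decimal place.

Weighting each respondent by the inverse class response rate inflates each class back to its sampled size, so the class weight is n_sampled:
  1–9 employees: 60 × 68.5 = 4110
  10–49 employees: 300 × 30.2 = 9060
  50–249 employees: 120 × 42.2 = 5064
Adjusted estimate = 18,234 / 480 = 37.9875 → 38.0%.

38.0%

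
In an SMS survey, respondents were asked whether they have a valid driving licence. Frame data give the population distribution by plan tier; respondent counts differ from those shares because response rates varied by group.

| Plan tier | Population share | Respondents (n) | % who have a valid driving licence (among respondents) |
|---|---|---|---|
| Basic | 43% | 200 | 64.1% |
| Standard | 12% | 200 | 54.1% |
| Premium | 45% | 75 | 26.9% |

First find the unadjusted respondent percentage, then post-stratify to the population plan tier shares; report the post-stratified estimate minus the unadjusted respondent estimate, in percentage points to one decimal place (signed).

-7.9 percentage points

Unadjusted (pooled respondent) estimate weights by respondent counts:
  (200/475)×64.1 + (200/475)×54.1 + (75/475)×26.9 = 54.0158%
Reweighting by population plan tier shares:
  0.43×64.1 + 0.12×54.1 + 0.45×26.9 = 46.16%
Difference = 46.16 − 54.0158 = -7.8558 pp.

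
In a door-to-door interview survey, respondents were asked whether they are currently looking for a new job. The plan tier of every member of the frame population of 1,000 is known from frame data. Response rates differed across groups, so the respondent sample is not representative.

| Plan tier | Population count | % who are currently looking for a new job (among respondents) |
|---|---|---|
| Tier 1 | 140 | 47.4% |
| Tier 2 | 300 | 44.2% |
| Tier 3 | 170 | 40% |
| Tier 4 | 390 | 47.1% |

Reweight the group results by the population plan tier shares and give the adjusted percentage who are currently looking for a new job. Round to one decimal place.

45.1%

Reweight to the known plan tier distribution:
  Tier 1: (140/1,000) × 47.4 = 6.636
  Tier 2: (300/1,000) × 44.2 = 13.26
  Tier 3: (170/1,000) × 40 = 6.8
  Tier 4: (390/1,000) × 47.1 = 18.369
Post-stratified estimate = 45.065 → 45.1%.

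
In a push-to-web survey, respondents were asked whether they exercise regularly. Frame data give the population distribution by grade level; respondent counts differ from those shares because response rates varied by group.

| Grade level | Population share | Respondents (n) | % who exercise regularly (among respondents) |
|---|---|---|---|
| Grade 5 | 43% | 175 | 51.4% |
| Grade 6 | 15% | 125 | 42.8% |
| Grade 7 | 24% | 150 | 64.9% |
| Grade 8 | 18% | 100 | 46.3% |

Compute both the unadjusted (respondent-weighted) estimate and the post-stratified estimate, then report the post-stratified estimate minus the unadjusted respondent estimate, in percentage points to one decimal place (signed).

+0.2 percentage points

Unadjusted (pooled respondent) estimate weights by respondent counts:
  (175/550)×51.4 + (125/550)×42.8 + (150/550)×64.9 + (100/550)×46.3 = 52.2%
Reweighting by population grade level shares:
  0.43×51.4 + 0.15×42.8 + 0.24×64.9 + 0.18×46.3 = 52.432%
Difference = 52.432 − 52.2 = 0.232 pp.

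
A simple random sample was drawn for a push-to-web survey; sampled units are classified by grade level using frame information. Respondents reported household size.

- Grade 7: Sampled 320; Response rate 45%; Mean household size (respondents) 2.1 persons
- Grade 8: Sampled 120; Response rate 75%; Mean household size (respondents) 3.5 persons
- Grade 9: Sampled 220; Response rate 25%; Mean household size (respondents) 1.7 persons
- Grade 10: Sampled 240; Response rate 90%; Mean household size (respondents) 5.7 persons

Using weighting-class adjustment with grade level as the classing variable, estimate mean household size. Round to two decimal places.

Each respondent's weight = sampled/responded in their class; summing within a class gives n_sampled, so:
  Grade 7: 320 × 2.1 = 672
  Grade 8: 120 × 3.5 = 420
  Grade 9: 220 × 1.7 = 374
  Grade 10: 240 × 5.7 = 1368
Adjusted estimate = 2834 / 900 = 3.14889 → 3.15.

3.15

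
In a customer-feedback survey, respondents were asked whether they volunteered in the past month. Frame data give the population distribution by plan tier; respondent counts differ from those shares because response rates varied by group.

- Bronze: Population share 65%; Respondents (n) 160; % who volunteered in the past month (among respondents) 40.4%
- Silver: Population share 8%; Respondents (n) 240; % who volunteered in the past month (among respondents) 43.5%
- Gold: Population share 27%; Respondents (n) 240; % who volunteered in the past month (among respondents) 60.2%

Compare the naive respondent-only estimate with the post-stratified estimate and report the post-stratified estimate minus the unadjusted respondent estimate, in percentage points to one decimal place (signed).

-3.0 percentage points

Without adjustment, the pooled respondent share is:
  (160/640)×40.4 + (240/640)×43.5 + (240/640)×60.2 = 48.9875%
Reweighting by population plan tier shares:
  0.65×40.4 + 0.08×43.5 + 0.27×60.2 = 45.994%
Difference = 45.994 − 48.9875 = -2.9935 pp.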